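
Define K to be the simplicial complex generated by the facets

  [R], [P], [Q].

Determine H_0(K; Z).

We work with the vertex ordering P < Q < R. The simplices of K, each written with vertices in increasing order, are:

  0-simplices (3): P, Q, R

Hence C_0 ≅ Z^3.

From H_k ≅ ker(∂_k) / im(∂_{k+1}) we obtain:

  H_0: rank C_0 − rank ∂_1 = 3 − 0 = 3, and there is no ∂_1, so H_0 ≅ Z^3.

(K is a triangulation of a set of 3 points.)

H_0 ≅ Z^3.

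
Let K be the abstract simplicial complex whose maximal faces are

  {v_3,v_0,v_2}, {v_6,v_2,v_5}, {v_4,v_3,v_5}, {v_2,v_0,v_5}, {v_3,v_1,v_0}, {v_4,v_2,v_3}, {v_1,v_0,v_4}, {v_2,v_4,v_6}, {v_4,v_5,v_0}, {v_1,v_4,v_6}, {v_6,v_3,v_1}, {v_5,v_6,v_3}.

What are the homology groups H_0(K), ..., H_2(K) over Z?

Take the total order v_0 < v_1 < v_2 < v_3 < v_4 < v_5 < v_6 on the vertex set. Then K (dimension 2) consists of the simplices:

  0-simplices (7): [v_0], [v_1], [v_2], [v_3], [v_4], [v_5], [v_6]
  1-simplices (18): (18 of them)
  2-simplices (12): (12 of them)

so the chain groups are C_0 ≅ Z^7, C_1 ≅ Z^18, C_2 ≅ Z^12.

Boundary ∂_1: C_1 → C_0 is given by ∂[p,q] = [q] − [p]. For instance
  ∂[v_3,v_5] = [v_5] − [v_3].
This gives a 7×18 integer matrix of rank 6; reducing to Smith normal form yields diagonal entries (1,1,1,1,1,1).

∂_2: C_2 → C_1 acts by ∂[p,q,r] = [q,r] − [p,r] + [p,q]. For instance
  ∂[v_0,v_1,v_4] = [v_1,v_4] − [v_0,v_4] + [v_0,v_1],
  ∂[v_2,v_5,v_6] = [v_5,v_6] − [v_2,v_6] + [v_2,v_5].
This gives a 18×12 integer matrix of rank 12; reducing to Smith normal form yields diagonal entries (1,1,1,1,1,1,1,1,1,1,1,2).

Now H_k = ker ∂_k / im ∂_{k+1}, so:

  H_0: rank C_0 − rank ∂_1 = 7 − 6 = 1, and the invariant factors of ∂_1 are all 1, so H_0 ≅ Z.
  H_1: rank ker ∂_1 − rank ∂_2 = (18 − 6) − 12 = 0, and ∂_2 has invariant factor 2 > 1, so H_1 ≅ Z/2.
  H_2: rank ker ∂_2 − rank ∂_3 = (12 − 12) − 0 = 0, and there is no ∂_3, so H_2 ≅ 0.

H_0 = Z,  H_1 = Z/2,  H_2 = 0.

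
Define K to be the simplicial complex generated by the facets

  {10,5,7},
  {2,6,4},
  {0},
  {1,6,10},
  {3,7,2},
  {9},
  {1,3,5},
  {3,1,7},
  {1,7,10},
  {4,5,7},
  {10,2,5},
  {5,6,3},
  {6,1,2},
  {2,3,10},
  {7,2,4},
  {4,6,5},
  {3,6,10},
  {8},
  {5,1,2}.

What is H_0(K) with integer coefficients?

H_0 = Z^4.

Take the total order 0 < 1 < 2 < 3 < 4 < 5 < 6 < 7 < 8 < 9 < 10 on the vertex set. Then K (dimension 2) consists of the simplices:

  0-simplices (11): [0], [1], [2], [3], [4], [5], [6], [7], [8], [9], [10]
  1-simplices (24): (24 of them)
  2-simplices (16): [1,2,5], [1,2,6], [1,3,5], [1,3,7], [1,6,10], [1,7,10], [2,3,7], [2,3,10], [2,4,6], [2,4,7], [2,5,10], [3,5,6], [3,6,10], [4,5,6], [4,5,7], [5,7,10]

so the chain groups are C_0 ≅ Z^11, C_1 ≅ Z^24, C_2 ≅ Z^16.

∂_1: C_1 → C_0 maps an edge to its endpoints' difference, ∂[p,q] = q − p.
This gives a 11×24 integer matrix of rank 7; reducing to Smith normal form yields diagonal entries (1,1,1,1,1,1,1).

∂_2: C_2 → C_1 maps a triangle to the signed sum of its edges. For instance
  ∂[2,3,10] = [3,10] − [2,10] + [2,3],
  ∂[5,7,10] = [7,10] − [5,10] + [5,7].
As a 24×16 matrix over Z this has rank 15, with invariant factors (1,1,1,1,1,1,1,1,1,1,1,1,1,1,1).

Reading off H_k = ker ∂_k / im ∂_{k+1}:

  H_0: rank C_0 − rank ∂_1 = 11 − 7 = 4, and the invariant factors of ∂_1 are all 1, so H_0 = Z^4.

(K is a triangulation of the disjoint union of the torus T^2 and a set of 3 points.)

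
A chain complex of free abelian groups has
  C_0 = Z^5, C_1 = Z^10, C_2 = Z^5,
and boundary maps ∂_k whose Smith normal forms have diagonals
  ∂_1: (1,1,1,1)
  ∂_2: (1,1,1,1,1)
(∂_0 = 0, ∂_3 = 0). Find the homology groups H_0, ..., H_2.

H_0: b_0 = 5 − 0 − 4 = 1; torsion from ∂_1 factors > 1: none. So H_0 ≅ Z.
H_1: b_1 = 10 − 4 − 5 = 1; torsion from ∂_2 factors > 1: none. So H_1 ≅ Z.
H_2: b_2 = 5 − 5 − 0 = 0; torsion from ∂_3 factors > 1: none. So H_2 ≅ 0.

H_0 ≅ Z,  H_1 ≅ Z,  H_2 = 0.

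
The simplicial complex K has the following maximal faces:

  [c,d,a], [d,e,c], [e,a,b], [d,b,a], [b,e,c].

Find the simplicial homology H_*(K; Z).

H_0 = Z,  H_1 = Z,  H_2 = 0.

K has 5 vertices, 10 edges, 5 triangles.
rank ∂_0 = 0, rank ∂_1 = 4 ⇒ b_0 = 5 − 0 − 4 = 1; all invariant factors of ∂_1 are 1 so no torsion. So H_0 ≅ Z.
rank ∂_1 = 4, rank ∂_2 = 5 ⇒ b_1 = 10 − 4 − 5 = 1; all invariant factors of ∂_2 are 1 so no torsion. So H_1 ≅ Z.
rank ∂_2 = 5, rank ∂_3 = 0 ⇒ b_2 = 5 − 5 − 0 = 0. So H_2 ≅ 0.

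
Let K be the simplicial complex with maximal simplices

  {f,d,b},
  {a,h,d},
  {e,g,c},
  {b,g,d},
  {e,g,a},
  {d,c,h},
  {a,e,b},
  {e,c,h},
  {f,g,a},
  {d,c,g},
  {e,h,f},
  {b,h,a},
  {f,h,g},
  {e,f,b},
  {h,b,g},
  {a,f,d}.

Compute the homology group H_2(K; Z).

Order the vertices as a < b < c < d < e < f < g < h. Listing each simplex with vertices in this order, K has dimension 2 with simplices:

  0-simplices (8): a, b, c, d, e, f, g, h
  1-simplices (24): ab, ad, ae, af, ag, ah, bd, be, bf, bg, bh, cd, ce, cg, ch, df, dg, dh, ef, eg, eh, fg, fh, gh
  2-simplices (16): abe, abh, adf, adh, aeg, afg, bdf, bdg, bef, bgh, cdg, cdh, ceg, ceh, efh, fgh

so the chain groups are C_0 ≅ Z^8, C_1 ≅ Z^24, C_2 ≅ Z^16.

Boundary ∂_1: C_1 → C_0 sends each edge [p,q] (with p < q) to q − p.
The 8×24 boundary matrix has rank 7 and Smith normal form diag(1,1,1,1,1,1,1).

Boundary ∂_2: C_2 → C_1 sends each 2-simplex [p,q,r] to [q,r] − [p,r] + [p,q]. For instance
  ∂bef = ef − bf + be,
  ∂bdf = df − bf + bd.
The 24×16 boundary matrix has rank 15 and Smith normal form diag(1,1,1,1,1,1,1,1,1,1,1,1,1,1,1).

Computing H_k = (kernel of ∂_k) / (image of ∂_{k+1}):

  H_2: rank ker ∂_2 − rank ∂_3 = (16 − 15) − 0 = 1, and there is no ∂_3, so H_2 = Z.

H_2 = Z.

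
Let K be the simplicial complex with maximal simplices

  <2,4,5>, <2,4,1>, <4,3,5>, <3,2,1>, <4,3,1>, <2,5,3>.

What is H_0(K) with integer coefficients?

Order the vertices as 1 < 2 < 3 < 4 < 5. Listing each simplex with vertices in this order, K has dimension 2 with simplices:

  0-simplices (5): [1], [2], [3], [4], [5]
  1-simplices (9): [1,2], [1,3], [1,4], [2,3], [2,4], [2,5], [3,4], [3,5], [4,5]
  2-simplices (6): [1,2,3], [1,2,4], [1,3,4], [2,3,5], [2,4,5], [3,4,5]

so the chain groups are C_0 ≅ Z^5, C_1 ≅ Z^9, C_2 ≅ Z^6.

The boundary map ∂_1: C_1 → C_0 sends each edge [p,q] (with p < q) to q − p.
The resulting 5×9 matrix has rank 4, and its Smith normal form has invariant factors (1,1,1,1).

Boundary ∂_2: C_2 → C_1 acts by ∂[p,q,r] = [q,r] − [p,r] + [p,q]. For instance
  ∂[1,3,4] = [3,4] − [1,4] + [1,3],
  ∂[1,2,3] = [2,3] − [1,3] + [1,2].
The resulting 9×6 matrix has rank 5, and its Smith normal form has invariant factors (1,1,1,1,1).

Now H_k = ker ∂_k / im ∂_{k+1}, so:

  H_0: rank C_0 − rank ∂_1 = 5 − 4 = 1, and the invariant factors of ∂_1 are all 1, so H_0 = Z.

H_0 ≅ Z.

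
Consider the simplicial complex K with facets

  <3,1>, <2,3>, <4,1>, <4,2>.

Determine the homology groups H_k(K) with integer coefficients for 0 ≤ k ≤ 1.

Order the vertices as 1 < 2 < 3 < 4. Listing each simplex with vertices in this order, K has dimension 1 with simplices:

  0-simplices (4): [1], [2], [3], [4]
  1-simplices (4): [1,3], [1,4], [2,3], [2,4]

so the chain groups are C_0 ≅ Z^4, C_1 ≅ Z^4.

The boundary map ∂_1: C_1 → C_0 maps an edge to its endpoints' difference, ∂[p,q] = q − p.
The resulting 4×4 matrix has rank 3, and its Smith normal form has invariant factors (1,1,1).

Now H_k = ker ∂_k / im ∂_{k+1}, so:

  H_0: rank C_0 − rank ∂_1 = 4 − 3 = 1, and the invariant factors of ∂_1 are all 1, so H_0 ≅ Z.
  H_1: rank ker ∂_1 − rank ∂_2 = (4 − 3) − 0 = 1, and there is no ∂_2, so H_1 ≅ Z.

H_0 ≅ Z,  H_1 ≅ Z.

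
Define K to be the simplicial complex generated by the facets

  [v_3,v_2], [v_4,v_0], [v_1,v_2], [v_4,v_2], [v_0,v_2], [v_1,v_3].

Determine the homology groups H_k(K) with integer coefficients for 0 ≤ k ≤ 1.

Take the total order v_0 < v_1 < v_2 < v_3 < v_4 on the vertex set. Then K (dimension 1) consists of the simplices:

  0-simplices (5): [v_0], [v_1], [v_2], [v_3], [v_4]
  1-simplices (6): [v_0,v_2], [v_0,v_4], [v_1,v_2], [v_1,v_3], [v_2,v_3], [v_2,v_4]

so the chain groups are C_0 ≅ Z^5, C_1 ≅ Z^6.

The boundary map ∂_1: C_1 → C_0 maps an edge to its endpoints' difference, ∂[p,q] = q − p. For instance
  ∂[v_2,v_3] = [v_3] − [v_2].
The 5×6 boundary matrix has rank 4 and Smith normal form diag(1,1,1,1).

Now H_k = ker ∂_k / im ∂_{k+1}, so:

  H_0: rank C_0 − rank ∂_1 = 5 − 4 = 1, and the invariant factors of ∂_1 are all 1, so H_0 = Z.
  H_1: rank ker ∂_1 − rank ∂_2 = (6 − 4) − 0 = 2, and there is no ∂_2, so H_1 = Z^2.

As a check, the Euler characteristic is 5 − 6 = -1, which agrees with 1 − 2 = -1.

H_0 ≅ Z,  H_1 ≅ Z^2.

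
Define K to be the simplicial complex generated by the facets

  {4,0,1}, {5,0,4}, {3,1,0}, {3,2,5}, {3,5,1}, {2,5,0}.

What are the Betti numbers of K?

We work with the vertex ordering 0 < 1 < 2 < 3 < 4 < 5. The simplices of K, each written with vertices in increasing order, are:

  0-simplices (6): [0], [1], [2], [3], [4], [5]
  1-simplices (12): [0,1], [0,2], [0,3], [0,4], [0,5], [1,3], [1,4], [1,5], [2,3], [2,5], [3,5], [4,5]
  2-simplices (6): [0,1,3], [0,1,4], [0,2,5], [0,4,5], [1,3,5], [2,3,5]

Hence C_0 ≅ Z^6, C_1 ≅ Z^12, C_2 ≅ Z^6.

Boundary ∂_1: C_1 → C_0 sends each edge [p,q] (with p < q) to q − p. For instance
  ∂[2,3] = [3] − [2].
The resulting 6×12 matrix has rank 5, and its Smith normal form has invariant factors (1,1,1,1,1).

Boundary ∂_2: C_2 → C_1 sends each 2-simplex [p,q,r] to [q,r] − [p,r] + [p,q]. For instance
  ∂[1,3,5] = [3,5] − [1,5] + [1,3],
  ∂[0,4,5] = [4,5] − [0,5] + [0,4].
The resulting 12×6 matrix has rank 6, and its Smith normal form has invariant factors (1,1,1,1,1,1).

Reading off H_k = ker ∂_k / im ∂_{k+1}:

  H_0: rank C_0 − rank ∂_1 = 6 − 5 = 1, and the invariant factors of ∂_1 are all 1, so H_0 ≅ Z.
  H_1: rank ker ∂_1 − rank ∂_2 = (12 − 5) − 6 = 1, and the invariant factors of ∂_2 are all 1, so H_1 ≅ Z.
  H_2: rank ker ∂_2 − rank ∂_3 = (6 − 6) − 0 = 0, and there is no ∂_3, so H_2 ≅ 0.

As a check, the Euler characteristic is 6 − 12 + 6 = 0, which agrees with 1 − 1 + 0 = 0.

Hence the Betti numbers are b_0 = 1, b_1 = 1, b_2 = 0.

b_0 = 1, b_1 = 1, b_2 = 0.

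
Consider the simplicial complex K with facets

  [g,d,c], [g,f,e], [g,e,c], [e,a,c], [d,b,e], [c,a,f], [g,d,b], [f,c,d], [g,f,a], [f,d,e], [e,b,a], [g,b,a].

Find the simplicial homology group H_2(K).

We work with the vertex ordering a < b < c < d < e < f < g. The simplices of K, each written with vertices in increasing order, are:

  0-simplices (7): a, b, c, d, e, f, g
  1-simplices (18): ab, ac, ae, af, ag, bd, be, bg, cd, ce, cf, cg, de, df, dg, ef, eg, fg
  2-simplices (12): abe, abg, ace, acf, afg, bde, bdg, cdf, cdg, ceg, def, efg

so the chain groups are C_0 ≅ Z^7, C_1 ≅ Z^18, C_2 ≅ Z^12.

∂_1: C_1 → C_0 sends each edge [p,q] (with p < q) to q − p.
The 7×18 boundary matrix has rank 6 and Smith normal form diag(1,1,1,1,1,1).

∂_2: C_2 → C_1 acts by ∂[p,q,r] = [q,r] − [p,r] + [p,q]. For instance
  ∂bde = de − be + bd,
  ∂afg = fg − ag + af.
As a 18×12 matrix over Z this has rank 12, with invariant factors (1,1,1,1,1,1,1,1,1,1,1,2).

Computing H_k = (kernel of ∂_k) / (image of ∂_{k+1}):

  H_2: rank ker ∂_2 − rank ∂_3 = (12 − 12) − 0 = 0, and there is no ∂_3, so H_2 = 0.

(K is a triangulation of the real projective plane RP^2.)

H_2 = 0.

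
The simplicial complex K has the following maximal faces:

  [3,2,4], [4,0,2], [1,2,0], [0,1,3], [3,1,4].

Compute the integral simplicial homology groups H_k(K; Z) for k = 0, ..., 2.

K has 5 vertices, 10 edges, 5 triangles.
rank ∂_0 = 0, rank ∂_1 = 4 ⇒ b_0 = 5 − 0 − 4 = 1; all invariant factors of ∂_1 are 1 so no torsion. So H_0 = Z.
rank ∂_1 = 4, rank ∂_2 = 5 ⇒ b_1 = 10 − 4 − 5 = 1; all invariant factors of ∂_2 are 1 so no torsion. So H_1 = Z.
rank ∂_2 = 5, rank ∂_3 = 0 ⇒ b_2 = 5 − 5 − 0 = 0. So H_2 = 0.

H_0 ≅ Z,  H_1 ≅ Z,  H_2 = 0.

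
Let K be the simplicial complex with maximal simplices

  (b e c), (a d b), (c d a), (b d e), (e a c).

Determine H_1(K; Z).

H_1 = Z.

Fix the vertex order a < b < c < d < e and write every simplex with vertices in increasing order. Then dim K = 2 and the simplices of K are:

  0-simplices (5): a, b, c, d, e
  1-simplices (10): ab, ac, ad, ae, bc, bd, be, cd, ce, de
  2-simplices (5): abd, acd, ace, bce, bde

so the chain groups are C_0 ≅ Z^5, C_1 ≅ Z^10, C_2 ≅ Z^5.

Boundary ∂_1: C_1 → C_0 maps an edge to its endpoints' difference, ∂[p,q] = q − p. For instance
  ∂ce = e − c.
The 5×10 boundary matrix has rank 4 and Smith normal form diag(1,1,1,1).

The boundary map ∂_2: C_2 → C_1 maps a triangle to the signed sum of its edges. For instance
  ∂abd = bd − ad + ab,
  ∂acd = cd − ad + ac.
This gives a 10×5 integer matrix of rank 5; reducing to Smith normal form yields diagonal entries (1,1,1,1,1).

Computing H_k = (kernel of ∂_k) / (image of ∂_{k+1}):

  H_1: rank ker ∂_1 − rank ∂_2 = (10 − 4) − 5 = 1, and the invariant factors of ∂_2 are all 1, so H_1 = Z.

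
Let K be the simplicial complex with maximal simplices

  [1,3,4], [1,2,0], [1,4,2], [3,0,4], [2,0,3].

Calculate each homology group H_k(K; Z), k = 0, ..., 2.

Take the total order 0 < 1 < 2 < 3 < 4 on the vertex set. Then K (dimension 2) consists of the simplices:

  0-simplices (5): [0], [1], [2], [3], [4]
  1-simplices (10): [0,1], [0,2], [0,3], [0,4], [1,2], [1,3], [1,4], [2,3], [2,4], [3,4]
  2-simplices (5): [0,1,2], [0,2,3], [0,3,4], [1,2,4], [1,3,4]

Hence C_0 ≅ Z^5, C_1 ≅ Z^10, C_2 ≅ Z^5.

The boundary map ∂_1: C_1 → C_0 sends each edge [p,q] (with p < q) to q − p.
The 5×10 boundary matrix has rank 4 and Smith normal form diag(1,1,1,1).

Boundary ∂_2: C_2 → C_1 sends each 2-simplex [p,q,r] to [q,r] − [p,r] + [p,q]. For instance
  ∂[1,3,4] = [3,4] − [1,4] + [1,3],
  ∂[0,2,3] = [2,3] − [0,3] + [0,2].
As a 10×5 matrix over Z this has rank 5, with invariant factors (1,1,1,1,1).

From H_k ≅ ker(∂_k) / im(∂_{k+1}) we obtain:

  H_0: rank C_0 − rank ∂_1 = 5 − 4 = 1, and the invariant factors of ∂_1 are all 1, so H_0 ≅ Z.
  H_1: rank ker ∂_1 − rank ∂_2 = (10 − 4) − 5 = 1, and the invariant factors of ∂_2 are all 1, so H_1 ≅ Z.
  H_2: rank ker ∂_2 − rank ∂_3 = (5 − 5) − 0 = 0, and there is no ∂_3, so H_2 ≅ 0.

As a check, the Euler characteristic is 5 − 10 + 5 = 0, which agrees with 1 − 1 + 0 = 0.

H_0 ≅ Z,  H_1 ≅ Z,  H_2 = 0.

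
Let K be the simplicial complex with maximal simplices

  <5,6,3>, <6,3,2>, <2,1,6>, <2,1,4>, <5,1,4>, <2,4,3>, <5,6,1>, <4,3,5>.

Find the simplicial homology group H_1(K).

Order the vertices as 1 < 2 < 3 < 4 < 5 < 6. Listing each simplex with vertices in this order, K has dimension 2 with simplices:

  0-simplices (6): [1], [2], [3], [4], [5], [6]
  1-simplices (12): [1,2], [1,4], [1,5], [1,6], [2,3], [2,4], [2,6], [3,4], [3,5], [3,6], [4,5], [5,6]
  2-simplices (8): [1,2,4], [1,2,6], [1,4,5], [1,5,6], [2,3,4], [2,3,6], [3,4,5], [3,5,6]

so the chain groups are C_0 ≅ Z^6, C_1 ≅ Z^12, C_2 ≅ Z^8.

The boundary map ∂_1: C_1 → C_0 maps an edge to its endpoints' difference, ∂[p,q] = q − p. For instance
  ∂[2,3] = [3] − [2].
This gives a 6×12 integer matrix of rank 5; reducing to Smith normal form yields diagonal entries (1,1,1,1,1).

The boundary map ∂_2: C_2 → C_1 acts by ∂[p,q,r] = [q,r] − [p,r] + [p,q]. For instance
  ∂[3,5,6] = [5,6] − [3,6] + [3,5],
  ∂[1,2,4] = [2,4] − [1,4] + [1,2].
This gives a 12×8 integer matrix of rank 7; reducing to Smith normal form yields diagonal entries (1,1,1,1,1,1,1).

Computing H_k = (kernel of ∂_k) / (image of ∂_{k+1}):

  H_1: rank ker ∂_1 − rank ∂_2 = (12 − 5) − 7 = 0, and the invariant factors of ∂_2 are all 1, so H_1 = 0.

H_1 ≅ 0.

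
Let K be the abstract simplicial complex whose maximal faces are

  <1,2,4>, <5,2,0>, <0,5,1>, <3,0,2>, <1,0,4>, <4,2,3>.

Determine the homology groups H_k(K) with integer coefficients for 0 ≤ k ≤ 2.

H_0 = Z,  H_1 = Z,  H_2 = 0.

Fix the vertex order 0 < 1 < 2 < 3 < 4 < 5 and write every simplex with vertices in increasing order. Then dim K = 2 and the simplices of K are:

  0-simplices (6): [0], [1], [2], [3], [4], [5]
  1-simplices (12): [0,1], [0,2], [0,3], [0,4], [0,5], [1,2], [1,4], [1,5], [2,3], [2,4], [2,5], [3,4]
  2-simplices (6): [0,1,4], [0,1,5], [0,2,3], [0,2,5], [1,2,4], [2,3,4]

giving chain groups C_0 ≅ Z^6, C_1 ≅ Z^12, C_2 ≅ Z^6.

∂_1: C_1 → C_0 is given by ∂[p,q] = [q] − [p]. For instance
  ∂[2,4] = [4] − [2].
The resulting 6×12 matrix has rank 5, and its Smith normal form has invariant factors (1,1,1,1,1).

∂_2: C_2 → C_1 acts by ∂[p,q,r] = [q,r] − [p,r] + [p,q]. For instance
  ∂[2,3,4] = [3,4] − [2,4] + [2,3],
  ∂[0,2,5] = [2,5] − [0,5] + [0,2].
The resulting 12×6 matrix has rank 6, and its Smith normal form has invariant factors (1,1,1,1,1,1).

Now H_k = ker ∂_k / im ∂_{k+1}, so:

  H_0: rank C_0 − rank ∂_1 = 6 − 5 = 1, and the invariant factors of ∂_1 are all 1, so H_0 = Z.
  H_1: rank ker ∂_1 − rank ∂_2 = (12 − 5) − 6 = 1, and the invariant factors of ∂_2 are all 1, so H_1 = Z.
  H_2: rank ker ∂_2 − rank ∂_3 = (6 − 6) − 0 = 0, and there is no ∂_3, so H_2 = 0.

As a check, the Euler characteristic is 6 − 12 + 6 = 0, which agrees with 1 − 1 + 0 = 0.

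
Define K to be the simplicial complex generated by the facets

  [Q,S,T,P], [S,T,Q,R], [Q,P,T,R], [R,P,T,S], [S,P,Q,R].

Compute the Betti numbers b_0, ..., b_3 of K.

b_0 = 1, b_1 = 0, b_2 = 0, b_3 = 1.

Take the total order P < Q < R < S < T on the vertex set. Then K (dimension 3) consists of the simplices:

  0-simplices (5): P, Q, R, S, T
  1-simplices (10): PQ, PR, PS, PT, QR, QS, QT, RS, RT, ST
  2-simplices (10): PQR, PQS, PQT, PRS, PRT, PST, QRS, QRT, QST, RST
  3-simplices (5): PQRS, PQRT, PQST, PRST, QRST

giving chain groups C_0 ≅ Z^5, C_1 ≅ Z^10, C_2 ≅ Z^10, C_3 ≅ Z^5.

Boundary ∂_1: C_1 → C_0 maps an edge to its endpoints' difference, ∂[p,q] = q − p.
As a 5×10 matrix over Z this has rank 4, with invariant factors (1,1,1,1).

The boundary map ∂_2: C_2 → C_1 sends each 2-simplex [p,q,r] to [q,r] − [p,r] + [p,q]. For instance
  ∂QRT = RT − QT + QR,
  ∂QRS = RS − QS + QR.
The 10×10 boundary matrix has rank 6 and Smith normal form diag(1,1,1,1,1,1).

∂_3: C_3 → C_2 sends each 3-simplex σ to the alternating sum Σ_i (−1)^i (σ with its i-th vertex removed). For instance
  ∂QRST = RST − QST + QRT − QRS,
  ∂PQST = QST − PST + PQT − PQS.
The resulting 10×5 matrix has rank 4, and its Smith normal form has invariant factors (1,1,1,1).

Reading off H_k = ker ∂_k / im ∂_{k+1}:

  H_0: rank C_0 − rank ∂_1 = 5 − 4 = 1, and the invariant factors of ∂_1 are all 1, so H_0 ≅ Z.
  H_1: rank ker ∂_1 − rank ∂_2 = (10 − 4) − 6 = 0, and the invariant factors of ∂_2 are all 1, so H_1 ≅ 0.
  H_2: rank ker ∂_2 − rank ∂_3 = (10 − 6) − 4 = 0, and the invariant factors of ∂_3 are all 1, so H_2 ≅ 0.
  H_3: rank ker ∂_3 − rank ∂_4 = (5 − 4) − 0 = 1, and there is no ∂_4, so H_3 ≅ Z.

Hence the Betti numbers are b_0 = 1, b_1 = 0, b_2 = 0, b_3 = 1.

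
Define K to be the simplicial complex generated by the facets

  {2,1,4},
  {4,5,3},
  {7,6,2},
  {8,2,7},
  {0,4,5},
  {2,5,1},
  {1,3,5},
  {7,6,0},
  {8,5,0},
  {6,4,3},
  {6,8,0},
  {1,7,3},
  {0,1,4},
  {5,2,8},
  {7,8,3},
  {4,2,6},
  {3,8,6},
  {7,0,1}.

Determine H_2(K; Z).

Fix the vertex order 0 < 1 < 2 < 3 < 4 < 5 < 6 < 7 < 8 and write every simplex with vertices in increasing order. Then dim K = 2 and the simplices of K are:

  0-simplices (9): [0], [1], [2], [3], [4], [5], [6], [7], [8]
  1-simplices (27): (27 of them)
  2-simplices (18): [0,1,4], [0,1,7], [0,4,5], [0,5,8], [0,6,7], [0,6,8], [1,2,4], [1,2,5], [1,3,5], [1,3,7], [2,4,6], [2,5,8], [2,6,7], [2,7,8], [3,4,5], [3,4,6], [3,6,8], [3,7,8]

Hence C_0 ≅ Z^9, C_1 ≅ Z^27, C_2 ≅ Z^18.

∂_1: C_1 → C_0 maps an edge to its endpoints' difference, ∂[p,q] = q − p.
The 9×27 boundary matrix has rank 8 and Smith normal form diag(1,1,1,1,1,1,1,1).

∂_2: C_2 → C_1 acts by ∂[p,q,r] = [q,r] − [p,r] + [p,q]. For instance
  ∂[1,3,7] = [3,7] − [1,7] + [1,3],
  ∂[0,5,8] = [5,8] − [0,8] + [0,5].
The 27×18 boundary matrix has rank 18 and Smith normal form diag(1,1,1,1,1,1,1,1,1,1,1,1,1,1,1,1,1,2).

From H_k ≅ ker(∂_k) / im(∂_{k+1}) we obtain:

  H_2: rank ker ∂_2 − rank ∂_3 = (18 − 18) − 0 = 0, and there is no ∂_3, so H_2 = 0.

H_2 ≅ 0.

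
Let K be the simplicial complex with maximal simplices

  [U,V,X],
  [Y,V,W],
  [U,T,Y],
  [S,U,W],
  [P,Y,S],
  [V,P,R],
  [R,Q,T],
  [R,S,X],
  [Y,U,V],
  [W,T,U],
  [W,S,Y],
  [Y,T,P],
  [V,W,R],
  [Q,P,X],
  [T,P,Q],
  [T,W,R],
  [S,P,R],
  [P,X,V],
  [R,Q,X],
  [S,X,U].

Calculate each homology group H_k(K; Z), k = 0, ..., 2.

Order the vertices as P < Q < R < S < T < U < V < W < X < Y. Listing each simplex with vertices in this order, K has dimension 2 with simplices:

  0-simplices (10): P, Q, R, S, T, U, V, W, X, Y
  1-simplices (30): PQ, PR, PS, PT, PV, PX, PY, QR, QT, QX, RS, RT, RV, RW, RX, SU, SW, SX, SY, TU, TW, TY, UV, UW, UX, UY, VW, VX, VY, WY
  2-simplices (20): PQT, PQX, PRS, PRV, PSY, PTY, PVX, QRT, QRX, RSX, RTW, RVW, SUW, SUX, SWY, TUW, TUY, UVX, UVY, VWY

Hence C_0 ≅ Z^10, C_1 ≅ Z^30, C_2 ≅ Z^20.

Boundary ∂_1: C_1 → C_0 sends each edge [p,q] (with p < q) to q − p.
This gives a 10×30 integer matrix of rank 9; reducing to Smith normal form yields diagonal entries (1,1,1,1,1,1,1,1,1).

The boundary map ∂_2: C_2 → C_1 acts by ∂[p,q,r] = [q,r] − [p,r] + [p,q]. For instance
  ∂TUW = UW − TW + TU,
  ∂TUY = UY − TY + TU.
The resulting 30×20 matrix has rank 20, and its Smith normal form has invariant factors (1,1,1,1,1,1,1,1,1,1,1,1,1,1,1,1,1,1,1,2).

From H_k ≅ ker(∂_k) / im(∂_{k+1}) we obtain:

  H_0: rank C_0 − rank ∂_1 = 10 − 9 = 1, and the invariant factors of ∂_1 are all 1, so H_0 = Z.
  H_1: rank ker ∂_1 − rank ∂_2 = (30 − 9) − 20 = 1, and ∂_2 has invariant factor 2 > 1, so H_1 = Z ⊕ Z/2.
  H_2: rank ker ∂_2 − rank ∂_3 = (20 − 20) − 0 = 0, and there is no ∂_3, so H_2 = 0.

As a check, the Euler characteristic is 10 − 30 + 20 = 0, which agrees with 1 − 1 + 0 = 0.

H_0 ≅ Z,  H_1 ≅ Z ⊕ Z/2,  H_2 = 0.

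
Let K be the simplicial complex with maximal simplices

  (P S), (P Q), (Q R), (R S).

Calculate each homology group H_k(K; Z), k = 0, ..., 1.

H_0 = Z,  H_1 = Z.

Take the total order P < Q < R < S on the vertex set. Then K (dimension 1) consists of the simplices:

  0-simplices (4): P, Q, R, S
  1-simplices (4): PQ, PS, QR, RS

so the chain groups are C_0 ≅ Z^4, C_1 ≅ Z^4.

The boundary map ∂_1: C_1 → C_0 is given by ∂[p,q] = [q] − [p]. For instance
  ∂QR = R − Q.
The 4×4 boundary matrix has rank 3 and Smith normal form diag(1,1,1).

Now H_k = ker ∂_k / im ∂_{k+1}, so:

  H_0: rank C_0 − rank ∂_1 = 4 − 3 = 1, and the invariant factors of ∂_1 are all 1, so H_0 ≅ Z.
  H_1: rank ker ∂_1 − rank ∂_2 = (4 − 3) − 0 = 1, and there is no ∂_2, so H_1 ≅ Z.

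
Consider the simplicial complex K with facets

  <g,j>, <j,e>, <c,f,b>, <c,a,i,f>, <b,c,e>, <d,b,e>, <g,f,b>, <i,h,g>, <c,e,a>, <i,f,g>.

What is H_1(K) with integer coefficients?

H_1 = Z.

Take the total order a < b < c < d < e < f < g < h < i < j on the vertex set. Then K (dimension 3) consists of the simplices:

  0-simplices (10): a, b, c, d, e, f, g, h, i, j
  1-simplices (20): ac, ae, af, ai, bc, bd, be, bf, bg, ce, cf, ci, de, ej, fg, fi, gh, gi, gj, hi
  2-simplices (11): ace, acf, aci, afi, bce, bcf, bde, bfg, cfi, fgi, ghi
  3-simplices (1): acfi

Hence C_0 ≅ Z^10, C_1 ≅ Z^20, C_2 ≅ Z^11, C_3 ≅ Z^1.

The boundary map ∂_1: C_1 → C_0 is given by ∂[p,q] = [q] − [p]. For instance
  ∂bc = c − b.
As a 10×20 matrix over Z this has rank 9, with invariant factors (1,1,1,1,1,1,1,1,1).

∂_2: C_2 → C_1 maps a triangle to the signed sum of its edges. For instance
  ∂fgi = gi − fi + fg,
  ∂bcf = cf − bf + bc.
The 20×11 boundary matrix has rank 10 and Smith normal form diag(1,1,1,1,1,1,1,1,1,1).

∂_3: C_3 → C_2 sends each 3-simplex σ to the alternating sum Σ_i (−1)^i (σ with its i-th vertex removed). For instance
  ∂acfi = cfi − afi + aci − acf.
The resulting 11×1 matrix has rank 1, and its Smith normal form has invariant factors (1).

Now H_k = ker ∂_k / im ∂_{k+1}, so:

  H_1: rank ker ∂_1 − rank ∂_2 = (20 − 9) − 10 = 1, and the invariant factors of ∂_2 are all 1, so H_1 = Z.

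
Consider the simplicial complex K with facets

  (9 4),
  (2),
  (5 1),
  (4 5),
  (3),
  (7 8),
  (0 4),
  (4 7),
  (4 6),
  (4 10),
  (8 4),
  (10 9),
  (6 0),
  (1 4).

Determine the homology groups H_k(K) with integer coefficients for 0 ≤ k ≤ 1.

Order the vertices as 0 < 1 < 2 < 3 < 4 < 5 < 6 < 7 < 8 < 9 < 10. Listing each simplex with vertices in this order, K has dimension 1 with simplices:

  0-simplices (11): [0], [1], [2], [3], [4], [5], [6], [7], [8], [9], [10]
  1-simplices (12): [0,4], [0,6], [1,4], [1,5], [4,5], [4,6], [4,7], [4,8], [4,9], [4,10], [7,8], [9,10]

so the chain groups are C_0 ≅ Z^11, C_1 ≅ Z^12.

Boundary ∂_1: C_1 → C_0 is given by ∂[p,q] = [q] − [p].
The 11×12 boundary matrix has rank 8 and Smith normal form diag(1,1,1,1,1,1,1,1).

Now H_k = ker ∂_k / im ∂_{k+1}, so:

  H_0: rank C_0 − rank ∂_1 = 11 − 8 = 3, and the invariant factors of ∂_1 are all 1, so H_0 ≅ Z^3.
  H_1: rank ker ∂_1 − rank ∂_2 = (12 − 8) − 0 = 4, and there is no ∂_2, so H_1 ≅ Z^4.

H_0 = Z^3,  H_1 = Z^4.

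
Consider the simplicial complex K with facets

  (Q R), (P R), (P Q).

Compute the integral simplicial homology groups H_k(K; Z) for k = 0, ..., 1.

K has 3 vertices, 3 edges.
rank ∂_0 = 0, rank ∂_1 = 2 ⇒ b_0 = 3 − 0 − 2 = 1; all invariant factors of ∂_1 are 1 so no torsion. So H_0 = Z.
rank ∂_1 = 2, rank ∂_2 = 0 ⇒ b_1 = 3 − 2 − 0 = 1. So H_1 = Z.

H_0 ≅ Z,  H_1 ≅ Z.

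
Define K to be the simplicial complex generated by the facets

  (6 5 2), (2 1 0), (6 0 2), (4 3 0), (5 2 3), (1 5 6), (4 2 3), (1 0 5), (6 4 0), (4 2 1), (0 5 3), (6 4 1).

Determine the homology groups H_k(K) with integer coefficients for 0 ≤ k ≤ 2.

Take the total order 0 < 1 < 2 < 3 < 4 < 5 < 6 on the vertex set. Then K (dimension 2) consists of the simplices:

  0-simplices (7): [0], [1], [2], [3], [4], [5], [6]
  1-simplices (18): [0,1], [0,2], [0,3], [0,4], [0,5], [0,6], [1,2], [1,4], [1,5], [1,6], [2,3], [2,4], [2,5], [2,6], [3,4], [3,5], [4,6], [5,6]
  2-simplices (12): [0,1,2], [0,1,5], [0,2,6], [0,3,4], [0,3,5], [0,4,6], [1,2,4], [1,4,6], [1,5,6], [2,3,4], [2,3,5], [2,5,6]

so the chain groups are C_0 ≅ Z^7, C_1 ≅ Z^18, C_2 ≅ Z^12.

The boundary map ∂_1: C_1 → C_0 sends each edge [p,q] (with p < q) to q − p.
As a 7×18 matrix over Z this has rank 6, with invariant factors (1,1,1,1,1,1).

The boundary map ∂_2: C_2 → C_1 maps a triangle to the signed sum of its edges. For instance
  ∂[1,4,6] = [4,6] − [1,6] + [1,4],
  ∂[0,2,6] = [2,6] − [0,6] + [0,2].
As a 18×12 matrix over Z this has rank 12, with invariant factors (1,1,1,1,1,1,1,1,1,1,1,2).

From H_k ≅ ker(∂_k) / im(∂_{k+1}) we obtain:

  H_0: rank C_0 − rank ∂_1 = 7 − 6 = 1, and the invariant factors of ∂_1 are all 1, so H_0 = Z.
  H_1: rank ker ∂_1 − rank ∂_2 = (18 − 6) − 12 = 0, and ∂_2 has invariant factor 2 > 1, so H_1 = Z/2.
  H_2: rank ker ∂_2 − rank ∂_3 = (12 − 12) − 0 = 0, and there is no ∂_3, so H_2 = 0.

H_0 = Z,  H_1 = Z/2,  H_2 = 0.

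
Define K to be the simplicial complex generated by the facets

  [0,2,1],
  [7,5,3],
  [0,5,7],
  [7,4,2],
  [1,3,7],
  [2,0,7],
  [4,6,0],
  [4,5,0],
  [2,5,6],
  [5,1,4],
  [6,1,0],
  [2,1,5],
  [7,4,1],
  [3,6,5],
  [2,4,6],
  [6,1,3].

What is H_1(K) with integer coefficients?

H_1 = Z^2.

Fix the vertex order 0 < 1 < 2 < 3 < 4 < 5 < 6 < 7 and write every simplex with vertices in increasing order. Then dim K = 2 and the simplices of K are:

  0-simplices (8): [0], [1], [2], [3], [4], [5], [6], [7]
  1-simplices (24): (24 of them)
  2-simplices (16): [0,1,2], [0,1,6], [0,2,7], [0,4,5], [0,4,6], [0,5,7], [1,2,5], [1,3,6], [1,3,7], [1,4,5], [1,4,7], [2,4,6], [2,4,7], [2,5,6], [3,5,6], [3,5,7]

Hence C_0 ≅ Z^8, C_1 ≅ Z^24, C_2 ≅ Z^16.

Boundary ∂_1: C_1 → C_0 maps an edge to its endpoints' difference, ∂[p,q] = q − p. For instance
  ∂[4,7] = [7] − [4].
The 8×24 boundary matrix has rank 7 and Smith normal form diag(1,1,1,1,1,1,1).

∂_2: C_2 → C_1 acts by ∂[p,q,r] = [q,r] − [p,r] + [p,q]. For instance
  ∂[3,5,6] = [5,6] − [3,6] + [3,5],
  ∂[1,3,7] = [3,7] − [1,7] + [1,3].
The resulting 24×16 matrix has rank 15, and its Smith normal form has invariant factors (1,1,1,1,1,1,1,1,1,1,1,1,1,1,1).

Computing H_k = (kernel of ∂_k) / (image of ∂_{k+1}):

  H_1: rank ker ∂_1 − rank ∂_2 = (24 − 7) − 15 = 2, and the invariant factors of ∂_2 are all 1, so H_1 = Z^2.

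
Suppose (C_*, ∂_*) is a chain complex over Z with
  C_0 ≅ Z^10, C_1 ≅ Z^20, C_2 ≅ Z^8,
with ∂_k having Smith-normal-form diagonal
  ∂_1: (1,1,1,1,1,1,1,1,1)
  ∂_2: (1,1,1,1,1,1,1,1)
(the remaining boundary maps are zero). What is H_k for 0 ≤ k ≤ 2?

H_0: b_0 = 10 − 0 − 9 = 1; torsion from ∂_1 factors > 1: none. So H_0 = Z.
H_1: b_1 = 20 − 9 − 8 = 3; torsion from ∂_2 factors > 1: none. So H_1 = Z^3.
H_2: b_2 = 8 − 8 − 0 = 0; torsion from ∂_3 factors > 1: none. So H_2 = 0.

H_0 = Z,  H_1 = Z^3,  H_2 = 0.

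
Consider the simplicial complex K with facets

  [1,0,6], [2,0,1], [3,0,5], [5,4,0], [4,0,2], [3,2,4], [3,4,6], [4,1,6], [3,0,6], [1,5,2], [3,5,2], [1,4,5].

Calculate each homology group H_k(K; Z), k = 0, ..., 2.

H_0 ≅ Z,  H_1 ≅ Z/2,  H_2 = 0.

Order the vertices as 0 < 1 < 2 < 3 < 4 < 5 < 6. Listing each simplex with vertices in this order, K has dimension 2 with simplices:

  0-simplices (7): [0], [1], [2], [3], [4], [5], [6]
  1-simplices (18): [0,1], [0,2], [0,3], [0,4], [0,5], [0,6], [1,2], [1,4], [1,5], [1,6], [2,3], [2,4], [2,5], [3,4], [3,5], [3,6], [4,5], [4,6]
  2-simplices (12): [0,1,2], [0,1,6], [0,2,4], [0,3,5], [0,3,6], [0,4,5], [1,2,5], [1,4,5], [1,4,6], [2,3,4], [2,3,5], [3,4,6]

Hence C_0 ≅ Z^7, C_1 ≅ Z^18, C_2 ≅ Z^12.

∂_1: C_1 → C_0 sends each edge [p,q] (with p < q) to q − p. For instance
  ∂[0,2] = [2] − [0].
The resulting 7×18 matrix has rank 6, and its Smith normal form has invariant factors (1,1,1,1,1,1).

The boundary map ∂_2: C_2 → C_1 acts by ∂[p,q,r] = [q,r] − [p,r] + [p,q]. For instance
  ∂[0,3,5] = [3,5] − [0,5] + [0,3],
  ∂[0,3,6] = [3,6] − [0,6] + [0,3].
As a 18×12 matrix over Z this has rank 12, with invariant factors (1,1,1,1,1,1,1,1,1,1,1,2).

From H_k ≅ ker(∂_k) / im(∂_{k+1}) we obtain:

  H_0: rank C_0 − rank ∂_1 = 7 − 6 = 1, and the invariant factors of ∂_1 are all 1, so H_0 ≅ Z.
  H_1: rank ker ∂_1 − rank ∂_2 = (18 − 6) − 12 = 0, and ∂_2 has invariant factor 2 > 1, so H_1 ≅ Z/2.
  H_2: rank ker ∂_2 − rank ∂_3 = (12 − 12) − 0 = 0, and there is no ∂_3, so H_2 ≅ 0.

As a check, the Euler characteristic is 7 − 18 + 12 = 1, which agrees with 1 − 0 + 0 = 1.
(K is a triangulation of the real projective plane RP^2.)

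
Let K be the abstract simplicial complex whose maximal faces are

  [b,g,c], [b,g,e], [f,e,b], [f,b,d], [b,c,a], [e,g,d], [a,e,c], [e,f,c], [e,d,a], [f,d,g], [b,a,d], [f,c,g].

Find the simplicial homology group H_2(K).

K has 7 vertices, 18 edges, 12 triangles.
rank ∂_2 = 12, rank ∂_3 = 0 ⇒ b_2 = 12 − 12 − 0 = 0. So H_2 ≅ 0.

H_2 = 0.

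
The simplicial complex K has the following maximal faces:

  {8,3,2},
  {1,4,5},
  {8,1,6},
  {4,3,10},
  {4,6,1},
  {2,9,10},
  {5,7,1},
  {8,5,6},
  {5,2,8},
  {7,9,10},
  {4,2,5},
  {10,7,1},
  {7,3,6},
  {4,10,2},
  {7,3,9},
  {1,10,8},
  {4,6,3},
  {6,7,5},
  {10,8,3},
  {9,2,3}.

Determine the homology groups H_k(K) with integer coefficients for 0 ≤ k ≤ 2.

H_0 = Z,  H_1 = Z × Z/2,  H_2 = 0.

Take the total order 1 < 2 < 3 < 4 < 5 < 6 < 7 < 8 < 9 < 10 on the vertex set. Then K (dimension 2) consists of the simplices:

  0-simplices (10): [1], [2], [3], [4], [5], [6], [7], [8], [9], [10]
  1-simplices (30): (30 of them)
  2-simplices (20): (20 of them)

giving chain groups C_0 ≅ Z^10, C_1 ≅ Z^30, C_2 ≅ Z^20.

The boundary map ∂_1: C_1 → C_0 sends each edge [p,q] (with p < q) to q − p. For instance
  ∂[1,8] = [8] − [1].
As a 10×30 matrix over Z this has rank 9, with invariant factors (1,1,1,1,1,1,1,1,1).

∂_2: C_2 → C_1 acts by ∂[p,q,r] = [q,r] − [p,r] + [p,q]. For instance
  ∂[3,8,10] = [8,10] − [3,10] + [3,8],
  ∂[2,4,10] = [4,10] − [2,10] + [2,4].
The 30×20 boundary matrix has rank 20 and Smith normal form diag(1,1,1,1,1,1,1,1,1,1,1,1,1,1,1,1,1,1,1,2).

Reading off H_k = ker ∂_k / im ∂_{k+1}:

  H_0: rank C_0 − rank ∂_1 = 10 − 9 = 1, and the invariant factors of ∂_1 are all 1, so H_0 ≅ Z.
  H_1: rank ker ∂_1 − rank ∂_2 = (30 − 9) − 20 = 1, and ∂_2 has invariant factor 2 > 1, so H_1 ≅ Z × Z/2.
  H_2: rank ker ∂_2 − rank ∂_3 = (20 − 20) − 0 = 0, and there is no ∂_3, so H_2 ≅ 0.

As a check, the Euler characteristic is 10 − 30 + 20 = 0, which agrees with 1 − 1 + 0 = 0.
(K is a triangulation of the Klein bottle.)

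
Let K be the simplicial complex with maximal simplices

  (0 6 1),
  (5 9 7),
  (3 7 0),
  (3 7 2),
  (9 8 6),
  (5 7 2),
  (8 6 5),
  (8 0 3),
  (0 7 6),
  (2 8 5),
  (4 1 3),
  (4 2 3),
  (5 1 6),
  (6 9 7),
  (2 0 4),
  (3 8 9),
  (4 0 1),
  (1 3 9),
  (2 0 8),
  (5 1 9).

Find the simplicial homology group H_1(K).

We work with the vertex ordering 0 < 1 < 2 < 3 < 4 < 5 < 6 < 7 < 8 < 9. The simplices of K, each written with vertices in increasing order, are:

  0-simplices (10): [0], [1], [2], [3], [4], [5], [6], [7], [8], [9]
  1-simplices (30): (30 of them)
  2-simplices (20): (20 of them)

giving chain groups C_0 ≅ Z^10, C_1 ≅ Z^30, C_2 ≅ Z^20.

The boundary map ∂_1: C_1 → C_0 sends each edge [p,q] (with p < q) to q − p.
This gives a 10×30 integer matrix of rank 9; reducing to Smith normal form yields diagonal entries (1,1,1,1,1,1,1,1,1).

Boundary ∂_2: C_2 → C_1 sends each 2-simplex [p,q,r] to [q,r] − [p,r] + [p,q]. For instance
  ∂[0,1,4] = [1,4] − [0,4] + [0,1],
  ∂[2,5,8] = [5,8] − [2,8] + [2,5].
As a 30×20 matrix over Z this has rank 20, with invariant factors (1,1,1,1,1,1,1,1,1,1,1,1,1,1,1,1,1,1,1,2).

From H_k ≅ ker(∂_k) / im(∂_{k+1}) we obtain:

  H_1: rank ker ∂_1 − rank ∂_2 = (30 − 9) − 20 = 1, and ∂_2 has invariant factor 2 > 1, so H_1 ≅ Z ⊕ Z/2.

H_1 ≅ Z ⊕ Z/2.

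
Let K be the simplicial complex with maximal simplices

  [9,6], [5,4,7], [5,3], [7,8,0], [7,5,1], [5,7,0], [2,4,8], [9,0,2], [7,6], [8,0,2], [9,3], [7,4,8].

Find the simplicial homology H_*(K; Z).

H_0 = Z,  H_1 = Z^2,  H_2 = 0.

Take the total order 0 < 1 < 2 < 3 < 4 < 5 < 6 < 7 < 8 < 9 on the vertex set. Then K (dimension 2) consists of the simplices:

  0-simplices (10): [0], [1], [2], [3], [4], [5], [6], [7], [8], [9]
  1-simplices (19): [0,2], [0,5], [0,7], [0,8], [0,9], [1,5], [1,7], [2,4], [2,8], [2,9], [3,5], [3,9], [4,5], [4,7], [4,8], [5,7], [6,7], [6,9], [7,8]
  2-simplices (8): [0,2,8], [0,2,9], [0,5,7], [0,7,8], [1,5,7], [2,4,8], [4,5,7], [4,7,8]

Hence C_0 ≅ Z^10, C_1 ≅ Z^19, C_2 ≅ Z^8.

The boundary map ∂_1: C_1 → C_0 maps an edge to its endpoints' difference, ∂[p,q] = q − p. For instance
  ∂[3,5] = [5] − [3].
This gives a 10×19 integer matrix of rank 9; reducing to Smith normal form yields diagonal entries (1,1,1,1,1,1,1,1,1).

The boundary map ∂_2: C_2 → C_1 maps a triangle to the signed sum of its edges. For instance
  ∂[1,5,7] = [5,7] − [1,7] + [1,5],
  ∂[0,7,8] = [7,8] − [0,8] + [0,7].
The resulting 19×8 matrix has rank 8, and its Smith normal form has invariant factors (1,1,1,1,1,1,1,1).

From H_k ≅ ker(∂_k) / im(∂_{k+1}) we obtain:

  H_0: rank C_0 − rank ∂_1 = 10 − 9 = 1, and the invariant factors of ∂_1 are all 1, so H_0 ≅ Z.
  H_1: rank ker ∂_1 − rank ∂_2 = (19 − 9) − 8 = 2, and the invariant factors of ∂_2 are all 1, so H_1 ≅ Z^2.
  H_2: rank ker ∂_2 − rank ∂_3 = (8 − 8) − 0 = 0, and there is no ∂_3, so H_2 ≅ 0.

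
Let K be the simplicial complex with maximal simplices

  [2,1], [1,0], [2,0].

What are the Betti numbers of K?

K has 3 vertices, 3 edges.
rank ∂_0 = 0, rank ∂_1 = 2 ⇒ b_0 = 3 − 0 − 2 = 1; all invariant factors of ∂_1 are 1 so no torsion. So H_0 = Z.
rank ∂_1 = 2, rank ∂_2 = 0 ⇒ b_1 = 3 − 2 − 0 = 1. So H_1 = Z.

b_0 = 1, b_1 = 1.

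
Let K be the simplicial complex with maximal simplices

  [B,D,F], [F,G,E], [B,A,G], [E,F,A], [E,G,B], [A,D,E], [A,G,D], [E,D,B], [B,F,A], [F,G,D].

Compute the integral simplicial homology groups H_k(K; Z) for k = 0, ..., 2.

Fix the vertex order A < B < D < E < F < G and write every simplex with vertices in increasing order. Then dim K = 2 and the simplices of K are:

  0-simplices (6): A, B, D, E, F, G
  1-simplices (15): AB, AD, AE, AF, AG, BD, BE, BF, BG, DE, DF, DG, EF, EG, FG
  2-simplices (10): ABF, ABG, ADE, ADG, AEF, BDE, BDF, BEG, DFG, EFG

giving chain groups C_0 ≅ Z^6, C_1 ≅ Z^15, C_2 ≅ Z^10.

∂_1: C_1 → C_0 sends each edge [p,q] (with p < q) to q − p. For instance
  ∂AG = G − A.
As a 6×15 matrix over Z this has rank 5, with invariant factors (1,1,1,1,1).

The boundary map ∂_2: C_2 → C_1 maps a triangle to the signed sum of its edges. For instance
  ∂ADG = DG − AG + AD,
  ∂ABG = BG − AG + AB.
The resulting 15×10 matrix has rank 10, and its Smith normal form has invariant factors (1,1,1,1,1,1,1,1,1,2).

From H_k ≅ ker(∂_k) / im(∂_{k+1}) we obtain:

  H_0: rank C_0 − rank ∂_1 = 6 − 5 = 1, and the invariant factors of ∂_1 are all 1, so H_0 = Z.
  H_1: rank ker ∂_1 − rank ∂_2 = (15 − 5) − 10 = 0, and ∂_2 has invariant factor 2 > 1, so H_1 = Z/2.
  H_2: rank ker ∂_2 − rank ∂_3 = (10 − 10) − 0 = 0, and there is no ∂_3, so H_2 = 0.

(K is a triangulation of the real projective plane RP^2.)

H_0 ≅ Z,  H_1 ≅ Z/2,  H_2 = 0.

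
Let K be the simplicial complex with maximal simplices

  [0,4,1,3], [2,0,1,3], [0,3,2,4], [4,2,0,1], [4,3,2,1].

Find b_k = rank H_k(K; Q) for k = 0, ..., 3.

Order the vertices as 0 < 1 < 2 < 3 < 4. Listing each simplex with vertices in this order, K has dimension 3 with simplices:

  0-simplices (5): [0], [1], [2], [3], [4]
  1-simplices (10): [0,1], [0,2], [0,3], [0,4], [1,2], [1,3], [1,4], [2,3], [2,4], [3,4]
  2-simplices (10): [0,1,2], [0,1,3], [0,1,4], [0,2,3], [0,2,4], [0,3,4], [1,2,3], [1,2,4], [1,3,4], [2,3,4]
  3-simplices (5): [0,1,2,3], [0,1,2,4], [0,1,3,4], [0,2,3,4], [1,2,3,4]

Hence C_0 ≅ Z^5, C_1 ≅ Z^10, C_2 ≅ Z^10, C_3 ≅ Z^5.

Boundary ∂_1: C_1 → C_0 is given by ∂[p,q] = [q] − [p].
The resulting 5×10 matrix has rank 4, and its Smith normal form has invariant factors (1,1,1,1).

The boundary map ∂_2: C_2 → C_1 maps a triangle to the signed sum of its edges. For instance
  ∂[1,3,4] = [3,4] − [1,4] + [1,3],
  ∂[0,3,4] = [3,4] − [0,4] + [0,3].
The resulting 10×10 matrix has rank 6, and its Smith normal form has invariant factors (1,1,1,1,1,1).

Boundary ∂_3: C_3 → C_2 sends each 3-simplex σ to the alternating sum Σ_i (−1)^i (σ with its i-th vertex removed). For instance
  ∂[0,1,3,4] = [1,3,4] − [0,3,4] + [0,1,4] − [0,1,3],
  ∂[0,2,3,4] = [2,3,4] − [0,3,4] + [0,2,4] − [0,2,3].
The resulting 10×5 matrix has rank 4, and its Smith normal form has invariant factors (1,1,1,1).

Reading off H_k = ker ∂_k / im ∂_{k+1}:

  H_0: rank C_0 − rank ∂_1 = 5 − 4 = 1, and the invariant factors of ∂_1 are all 1, so H_0 ≅ Z.
  H_1: rank ker ∂_1 − rank ∂_2 = (10 − 4) − 6 = 0, and the invariant factors of ∂_2 are all 1, so H_1 ≅ 0.
  H_2: rank ker ∂_2 − rank ∂_3 = (10 − 6) − 4 = 0, and the invariant factors of ∂_3 are all 1, so H_2 ≅ 0.
  H_3: rank ker ∂_3 − rank ∂_4 = (5 − 4) − 0 = 1, and there is no ∂_4, so H_3 ≅ Z.

As a check, the Euler characteristic is 5 − 10 + 10 − 5 = 0, which agrees with 1 − 0 + 0 − 1 = 0.
(K is a triangulation of the 3-sphere S^3.)

Hence the Betti numbers are b_0 = 1, b_1 = 0, b_2 = 0, b_3 = 1.

b_0 = 1, b_1 = 0, b_2 = 0, b_3 = 1.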